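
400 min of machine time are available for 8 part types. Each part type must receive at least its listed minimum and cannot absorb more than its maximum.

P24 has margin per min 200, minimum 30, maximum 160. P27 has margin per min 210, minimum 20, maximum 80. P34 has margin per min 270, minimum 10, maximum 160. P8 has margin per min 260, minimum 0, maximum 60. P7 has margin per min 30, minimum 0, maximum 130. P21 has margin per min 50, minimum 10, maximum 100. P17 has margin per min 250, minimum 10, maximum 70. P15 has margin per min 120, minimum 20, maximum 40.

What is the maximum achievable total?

Meeting every minimum uses 30+20+10+0+0+10+10+20 = 100 min, leaving 300.
Rank by margin per min: P34 270 > P8 260 > P17 250 > P27 210 > P24 200 > P15 120 > P21 50 > P7 30.
P34: +150 to 160 (cap) — 150 left.
Give P8 60 more to hit its cap of 60 — 90 left.
P17 takes 60 more to reach its cap of 70 — 30 left.
P27: +30 (room for 60) → 50. Pool exhausted.
Total = 200×30 + 210×50 + 270×160 + 260×60 + 50×10 + 250×70 + 120×20 = 95700.

95700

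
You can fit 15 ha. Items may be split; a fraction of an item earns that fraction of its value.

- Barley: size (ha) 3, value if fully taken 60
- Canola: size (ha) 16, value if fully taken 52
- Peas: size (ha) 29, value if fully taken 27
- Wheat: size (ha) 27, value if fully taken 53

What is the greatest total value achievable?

Best value per unit of size first: Barley 60/3≈20, Canola 52/16≈3.25, Wheat 53/27≈1.96, Peas 27/29≈0.931.
Barley: take in full, 3 ha for value 60 ; 12 left.
Fill the last 12 ha with part of Canola: 12/16 of it earns 39.
Total value = 99.

99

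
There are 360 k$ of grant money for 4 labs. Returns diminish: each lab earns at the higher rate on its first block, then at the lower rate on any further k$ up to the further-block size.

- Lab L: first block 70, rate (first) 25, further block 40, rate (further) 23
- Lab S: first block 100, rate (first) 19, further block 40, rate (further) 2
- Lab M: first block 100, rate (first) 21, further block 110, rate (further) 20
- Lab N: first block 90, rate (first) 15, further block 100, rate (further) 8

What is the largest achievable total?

7730

Treat each block as its own option and order by rate: Lab L/tier1 25 > Lab L/tier2 23 > Lab M/tier1 21 > Lab M/tier2 20 > Lab S/tier1 19 > Lab N/tier1 15 > Lab N/tier2 8 > Lab S/tier2 2.
Lab L tier1 at 25: fill all 70 → 290 left.
Lab L tier2 at 23: fill all 40 → 250 left.
Lab M/tier1 (21): +100 → 150 left.
Lab M tier2 at 20: fill all 110 → 40 left.
40 remain; put them into Lab S tier1 at 19.
Total = 25×70 + 23×40 + 21×100 + 20×110 + 19×40 = 7730.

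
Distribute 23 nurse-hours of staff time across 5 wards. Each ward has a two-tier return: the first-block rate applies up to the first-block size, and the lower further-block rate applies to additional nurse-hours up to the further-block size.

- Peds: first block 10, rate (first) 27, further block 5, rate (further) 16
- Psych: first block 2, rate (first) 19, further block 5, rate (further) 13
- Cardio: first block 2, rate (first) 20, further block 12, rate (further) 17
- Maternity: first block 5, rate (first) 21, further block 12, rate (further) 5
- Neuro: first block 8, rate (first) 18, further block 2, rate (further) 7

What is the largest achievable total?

525

Treat each block as its own option and order by rate: Peds/first 27 > Maternity/first 21 > Cardio/first 20 > Psych/first 19 > Neuro/first 18 > Cardio/second 17 > Peds/second 16 > Psych/second 13 > Neuro/second 7 > Maternity/second 5.
Fill Peds first block (10 at 27) → 13 left.
Maternity/first (21): +5 → 8 left.
Fill Cardio first block (2 at 20) → 6 left.
Psych/first (19): +2 → 4 left.
Neuro first at 18: only 4 left, fill 4.
Total = 27×10 + 21×5 + 20×2 + 19×2 + 18×4 = 525.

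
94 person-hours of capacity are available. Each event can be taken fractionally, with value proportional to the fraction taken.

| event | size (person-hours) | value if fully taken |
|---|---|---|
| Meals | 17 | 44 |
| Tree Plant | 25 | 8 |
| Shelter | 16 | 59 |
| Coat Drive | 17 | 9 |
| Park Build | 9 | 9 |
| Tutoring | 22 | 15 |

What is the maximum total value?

Sort by value density: Shelter 59/16≈3.69, Meals 44/17≈2.59, Park Build 9/9≈1, Tutoring 15/22≈0.682, Coat Drive 9/17≈0.529, Tree Plant 8/25≈0.32.
Shelter: take in full, 16 person-hours for value 59 — 78 left.
Take all of Meals (17 person-hours, value 44) — 61 person-hours left.
All 9 person-hours of Park Build fit (value 9) — 52 remain.
Tutoring: take in full, 22 person-hours for value 15 — 30 left.
Coat Drive: take in full, 17 person-hours for value 9 — 13 left.
Only 13 person-hours remain; take 13/25 of Tree Plant for value 8×13/25 = 4.16.
Total value = 140.16.

140.16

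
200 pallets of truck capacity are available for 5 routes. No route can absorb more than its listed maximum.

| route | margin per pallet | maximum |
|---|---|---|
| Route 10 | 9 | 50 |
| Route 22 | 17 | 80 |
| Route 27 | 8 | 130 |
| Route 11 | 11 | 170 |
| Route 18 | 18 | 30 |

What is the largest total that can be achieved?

2890

Rank by margin per pallet: Route 18 18 > Route 22 17 > Route 11 11 > Route 10 9 > Route 27 8.
Give Route 18 30 to hit its cap of 30 → 170 left.
Route 22 takes 80 to reach its cap of 80 → 90 left.
Route 11 has room for 170 but only 90 remain, so it gets 90.
Total = 17×80 + 11×90 + 18×30 = 2890.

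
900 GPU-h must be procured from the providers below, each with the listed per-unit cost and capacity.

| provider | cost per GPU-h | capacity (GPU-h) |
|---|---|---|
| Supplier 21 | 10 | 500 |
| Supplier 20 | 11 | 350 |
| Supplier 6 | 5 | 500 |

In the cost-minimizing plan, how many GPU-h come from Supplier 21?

400

Use providers in increasing cost order.
Supplier 6 (5): use full 500 ; 400 GPU-h to go.
Supplier 21 (10): take the remaining 400 ; done.
Supplier 20: unused.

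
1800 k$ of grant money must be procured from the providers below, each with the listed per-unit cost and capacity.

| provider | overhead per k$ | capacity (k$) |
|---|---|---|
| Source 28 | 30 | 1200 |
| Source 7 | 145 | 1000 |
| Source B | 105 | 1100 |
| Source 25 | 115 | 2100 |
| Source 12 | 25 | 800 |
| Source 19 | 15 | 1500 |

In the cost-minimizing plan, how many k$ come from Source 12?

300

Use providers in increasing cost order.
Source 19 at 15: take all 1500 k$ → 300 still needed.
Take 300 from Source 12 at 25 to finish.
Source 28, Source B, Source 25, Source 7: unused.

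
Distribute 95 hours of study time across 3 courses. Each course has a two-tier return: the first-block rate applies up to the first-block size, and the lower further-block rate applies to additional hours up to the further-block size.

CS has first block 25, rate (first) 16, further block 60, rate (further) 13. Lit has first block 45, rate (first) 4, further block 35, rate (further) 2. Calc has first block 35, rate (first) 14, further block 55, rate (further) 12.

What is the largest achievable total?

1345

Order all 6 blocks by rate: CS/tier1 16 > Calc/tier1 14 > CS/tier2 13 > Calc/tier2 12 > Lit/tier1 4 > Lit/tier2 2.
Fill CS tier1 block (25 at 16) → 70 left.
Fill Calc tier1 block (35 at 14) → 35 left.
CS/tier2: +35 of 60 at 13; pool empty.
Total = 16×25 + 14×35 + 13×35 = 1345.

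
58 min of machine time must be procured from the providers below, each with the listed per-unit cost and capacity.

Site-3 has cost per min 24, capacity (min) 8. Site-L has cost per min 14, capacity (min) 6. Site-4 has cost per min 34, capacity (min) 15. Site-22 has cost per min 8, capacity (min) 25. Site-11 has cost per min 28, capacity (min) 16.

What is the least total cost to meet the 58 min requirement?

Cheapest first:
Site-22 (8): use full 25 → 33 min to go.
Site-L (14): use full 6 → 27 min to go.
Site-3 (24): use full 8 → 19 min to go.
Site-11 (28): use full 16 → 3 min to go.
Site-4 at 34: take 3 of its 15 → requirement met.
Cost = 25×8 + 6×14 + 8×24 + 16×28 + 3×34 = 1026.

1026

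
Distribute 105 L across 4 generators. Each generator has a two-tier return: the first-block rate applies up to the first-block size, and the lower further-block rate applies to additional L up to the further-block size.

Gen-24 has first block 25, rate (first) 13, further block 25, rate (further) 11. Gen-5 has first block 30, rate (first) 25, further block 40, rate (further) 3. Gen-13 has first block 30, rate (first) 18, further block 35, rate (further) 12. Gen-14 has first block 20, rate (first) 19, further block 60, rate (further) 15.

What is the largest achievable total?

Treat each block as its own option and order by rate: Gen-5/tier1 25 > Gen-14/tier1 19 > Gen-13/tier1 18 > Gen-14/tier2 15 > Gen-24/tier1 13 > Gen-13/tier2 12 > Gen-24/tier2 11 > Gen-5/tier2 3.
Gen-5 tier1 at 25: fill all 30 — 75 left.
Fill Gen-14 tier1 block (20 at 19) — 55 left.
Fill Gen-13 tier1 block (30 at 18) — 25 left.
Gen-14/tier2: +25 of 60 at 15; pool empty.
Total = 25×30 + 19×20 + 18×30 + 15×25 = 2045.

2045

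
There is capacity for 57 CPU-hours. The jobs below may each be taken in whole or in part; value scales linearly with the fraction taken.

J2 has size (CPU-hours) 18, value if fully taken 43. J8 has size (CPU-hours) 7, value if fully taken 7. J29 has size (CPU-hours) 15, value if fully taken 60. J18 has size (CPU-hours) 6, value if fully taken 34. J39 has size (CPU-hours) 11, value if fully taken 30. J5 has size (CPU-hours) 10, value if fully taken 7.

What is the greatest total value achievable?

174

Sort by value density: J18 34/6≈5.67, J29 60/15≈4, J39 30/11≈2.73, J2 43/18≈2.39, J8 7/7≈1, J5 7/10≈0.7.
J18: take in full, 6 CPU-hours for value 34 ; 51 left.
All 15 CPU-hours of J29 fit (value 60) ; 36 remain.
J39: take in full, 11 CPU-hours for value 30 ; 25 left.
All 18 CPU-hours of J2 fit (value 43) ; 7 remain.
J8: take in full, 7 CPU-hours for value 7 ; 0 left.
Total value = 174.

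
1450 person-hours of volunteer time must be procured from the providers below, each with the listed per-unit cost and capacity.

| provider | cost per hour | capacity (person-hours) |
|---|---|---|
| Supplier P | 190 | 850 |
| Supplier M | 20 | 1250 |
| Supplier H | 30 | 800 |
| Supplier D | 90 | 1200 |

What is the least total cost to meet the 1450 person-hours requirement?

Cheapest first:
Supplier M at 20: take all 1250 person-hours → 200 still needed.
Supplier H (30): take the remaining 200 → done.
Supplier D, Supplier P: unused.
Cost = 1250×20 + 200×30 = 31000.

31000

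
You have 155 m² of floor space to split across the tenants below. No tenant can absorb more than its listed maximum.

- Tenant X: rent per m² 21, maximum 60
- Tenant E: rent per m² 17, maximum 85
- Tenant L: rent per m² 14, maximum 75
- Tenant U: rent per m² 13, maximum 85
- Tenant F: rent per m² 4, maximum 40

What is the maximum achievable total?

Rank by rent per m²: Tenant X 21 > Tenant E 17 > Tenant L 14 > Tenant U 13 > Tenant F 4.
Tenant X: +60 to 60 (cap) → 95 left.
Tenant E: +85 to 85 (cap) → 10 left.
Tenant L has room for 75 but only 10 remain, so it gets 10.
Total = 21×60 + 17×85 + 14×10 = 2845.

2845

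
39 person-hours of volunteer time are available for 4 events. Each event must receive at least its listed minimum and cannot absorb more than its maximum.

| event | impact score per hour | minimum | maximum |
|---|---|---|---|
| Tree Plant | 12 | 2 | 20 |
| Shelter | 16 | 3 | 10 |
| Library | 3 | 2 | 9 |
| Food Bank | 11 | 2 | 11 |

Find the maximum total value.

Meeting every minimum uses 2+3+2+2 = 9 person-hours, leaving 30.
Rank by impact score per hour: Shelter 16 > Tree Plant 12 > Food Bank 11 > Library 3.
Shelter takes 7 more to reach its cap of 10 ; 23 left.
Tree Plant: +18 to 20 (cap) ; 5 left.
Only 5 left; Food Bank takes them to reach 7.
Total = 12×20 + 16×10 + 3×2 + 11×7 = 483.

483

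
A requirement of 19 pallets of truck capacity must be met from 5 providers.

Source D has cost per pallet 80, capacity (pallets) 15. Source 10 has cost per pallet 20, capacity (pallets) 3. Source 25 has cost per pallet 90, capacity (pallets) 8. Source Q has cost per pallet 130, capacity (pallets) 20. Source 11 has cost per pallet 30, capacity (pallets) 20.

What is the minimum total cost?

540

Fill from the cheapest provider first.
Source 10 (20): use full 3 → 16 pallets to go.
Source 11 (30): take the remaining 16 → done.
Source D, Source 25, Source Q: unused.
Cost = 3×20 + 16×30 = 540.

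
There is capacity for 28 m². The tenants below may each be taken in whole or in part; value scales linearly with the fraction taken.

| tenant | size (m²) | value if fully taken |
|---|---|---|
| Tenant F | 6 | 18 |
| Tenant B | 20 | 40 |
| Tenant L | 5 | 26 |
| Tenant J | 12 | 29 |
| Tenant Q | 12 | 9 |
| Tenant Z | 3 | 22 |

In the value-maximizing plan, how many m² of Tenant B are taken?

Rank by value-to-size ratio: Tenant Z 22/3≈7.33, Tenant L 26/5≈5.2, Tenant F 18/6≈3, Tenant J 29/12≈2.42, Tenant B 40/20≈2, Tenant Q 9/12≈0.75.
Tenant Z: take in full, 3 m² for value 22 → 25 left.
Tenant L: take in full, 5 m² for value 26 → 20 left.
Tenant F: take in full, 6 m² for value 18 → 14 left.
Tenant J: take in full, 12 m² for value 29 → 2 left.
Fill the last 2 m² with part of Tenant B: 2/20 of it earns 4.

2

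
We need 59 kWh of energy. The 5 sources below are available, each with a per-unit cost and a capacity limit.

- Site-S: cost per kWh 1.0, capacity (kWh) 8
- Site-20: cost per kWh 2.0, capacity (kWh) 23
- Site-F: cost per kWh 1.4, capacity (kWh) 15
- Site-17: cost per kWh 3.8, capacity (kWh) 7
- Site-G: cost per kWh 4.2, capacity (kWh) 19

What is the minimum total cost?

Fill from the cheapest source first.
Site-S (1.0): use full 8 — 51 kWh to go.
Take 15 from Site-F at 1.4 — need 36 more.
Site-20 at 2.0: take all 23 kWh — 13 still needed.
Take 7 from Site-17 at 3.8 — need 6 more.
Site-G at 4.2: take 6 of its 19 — requirement met.
Cost = 8×1.0 + 15×1.4 + 23×2.0 + 7×3.8 + 6×4.2 = 126.8.

126.8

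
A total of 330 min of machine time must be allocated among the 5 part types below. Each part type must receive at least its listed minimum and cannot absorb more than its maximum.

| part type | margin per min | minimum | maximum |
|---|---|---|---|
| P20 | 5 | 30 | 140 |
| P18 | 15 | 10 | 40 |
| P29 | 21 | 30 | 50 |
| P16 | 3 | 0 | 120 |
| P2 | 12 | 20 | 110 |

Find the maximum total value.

3620

Meeting every minimum uses 30+10+30+0+20 = 90 min, leaving 240.
Order the part types by margin per min: P29 21 > P18 15 > P2 12 > P20 5 > P16 3.
P29 takes 20 more to reach its cap of 50 — 220 left.
P18 takes 30 more to reach its cap of 40 — 190 left.
P2 takes 90 more to reach its cap of 110 — 100 left.
P20 has room for 110 more but only 100 remain, so it gets 130.
Total = 5×130 + 15×40 + 21×50 + 12×110 = 3620.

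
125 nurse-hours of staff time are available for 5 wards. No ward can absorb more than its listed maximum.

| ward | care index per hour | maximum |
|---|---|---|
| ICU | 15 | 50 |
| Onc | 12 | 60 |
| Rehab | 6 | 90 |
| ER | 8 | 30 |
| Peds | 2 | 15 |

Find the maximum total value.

Highest care index per hour first: ICU 15 > Onc 12 > ER 8 > Rehab 6 > Peds 2.
Give ICU 50 to hit its cap of 50 → 75 left.
Give Onc 60 to hit its cap of 60 → 15 left.
Only 15 left; ER takes them to reach 15.
Total = 15×50 + 12×60 + 8×15 = 1590.

1590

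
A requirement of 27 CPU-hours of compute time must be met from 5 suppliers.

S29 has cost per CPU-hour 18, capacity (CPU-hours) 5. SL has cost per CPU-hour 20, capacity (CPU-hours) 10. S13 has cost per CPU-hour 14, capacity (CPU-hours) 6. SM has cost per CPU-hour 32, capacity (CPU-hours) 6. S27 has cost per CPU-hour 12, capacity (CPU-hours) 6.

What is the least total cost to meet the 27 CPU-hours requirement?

446

Fill from the cheapest supplier first.
S27 at 12: take all 6 CPU-hours ; 21 still needed.
S13 at 14: take all 6 CPU-hours ; 15 still needed.
S29 at 18: take all 5 CPU-hours ; 10 still needed.
SL at 20: take all 10 CPU-hours ; 0 still needed.
SM: unused.
Cost = 6×12 + 6×14 + 5×18 + 10×20 = 446.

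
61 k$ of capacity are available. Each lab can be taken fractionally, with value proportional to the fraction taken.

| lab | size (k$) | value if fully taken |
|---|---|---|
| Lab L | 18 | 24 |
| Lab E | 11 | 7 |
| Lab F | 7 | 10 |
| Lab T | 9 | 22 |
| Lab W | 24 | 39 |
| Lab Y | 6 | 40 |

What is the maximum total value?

131

Best value per unit of size first: Lab Y 40/6≈6.67, Lab T 22/9≈2.44, Lab W 39/24≈1.62, Lab F 10/7≈1.43, Lab L 24/18≈1.33, Lab E 7/11≈0.636.
All 6 k$ of Lab Y fit (value 40) → 55 remain.
All 9 k$ of Lab T fit (value 22) → 46 remain.
All 24 k$ of Lab W fit (value 39) → 22 remain.
All 7 k$ of Lab F fit (value 10) → 15 remain.
Fill the last 15 k$ with part of Lab L: 15/18 of it earns 20.
Total value = 131.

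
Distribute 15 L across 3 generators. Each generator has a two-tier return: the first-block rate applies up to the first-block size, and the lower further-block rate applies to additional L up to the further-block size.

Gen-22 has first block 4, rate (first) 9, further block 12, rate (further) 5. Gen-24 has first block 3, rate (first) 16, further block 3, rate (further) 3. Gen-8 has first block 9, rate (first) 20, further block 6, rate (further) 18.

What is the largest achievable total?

288

Rank every tier by rate: Gen-8/first 20 > Gen-8/second 18 > Gen-24/first 16 > Gen-22/first 9 > Gen-22/second 5 > Gen-24/second 3.
Fill Gen-8 first block (9 at 20) — 6 left.
Gen-8/second (18): +6 — 0 left.
Total = 20×9 + 18×6 = 288.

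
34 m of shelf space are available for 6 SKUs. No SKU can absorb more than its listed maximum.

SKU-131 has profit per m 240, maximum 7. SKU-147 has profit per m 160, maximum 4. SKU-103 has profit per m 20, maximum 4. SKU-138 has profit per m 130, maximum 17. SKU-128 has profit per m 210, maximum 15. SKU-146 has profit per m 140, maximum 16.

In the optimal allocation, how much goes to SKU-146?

Order the SKUs by profit per m: SKU-131 240 > SKU-128 210 > SKU-147 160 > SKU-146 140 > SKU-138 130 > SKU-103 20.
Give SKU-131 7 to hit its cap of 7 → 27 left.
SKU-128: +15 to 15 (cap) → 12 left.
Give SKU-147 4 to hit its cap of 4 → 8 left.
SKU-146: +8 (room for 16) → 8. Pool exhausted.

8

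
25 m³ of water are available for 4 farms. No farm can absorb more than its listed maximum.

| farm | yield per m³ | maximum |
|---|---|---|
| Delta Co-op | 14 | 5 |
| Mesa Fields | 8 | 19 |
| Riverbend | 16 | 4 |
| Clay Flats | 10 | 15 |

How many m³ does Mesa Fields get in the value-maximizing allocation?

1

Rank by yield per m³: Riverbend 16 > Delta Co-op 14 > Clay Flats 10 > Mesa Fields 8.
Give Riverbend 4 to hit its cap of 4 ; 21 left.
Delta Co-op takes 5 to reach its cap of 5 ; 16 left.
Clay Flats takes 15 to reach its cap of 15 ; 1 left.
Mesa Fields: +1 (room for 19) → 1. Pool exhausted.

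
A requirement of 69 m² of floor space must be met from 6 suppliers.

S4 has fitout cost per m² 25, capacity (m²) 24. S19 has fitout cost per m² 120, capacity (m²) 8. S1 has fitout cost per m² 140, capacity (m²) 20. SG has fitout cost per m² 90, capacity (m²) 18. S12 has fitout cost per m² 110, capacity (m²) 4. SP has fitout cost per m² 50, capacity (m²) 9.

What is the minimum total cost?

Fill from the cheapest supplier first.
S4 (25): use full 24 ; 45 m² to go.
Take 9 from SP at 50 ; need 36 more.
SG (90): use full 18 ; 18 m² to go.
Take 4 from S12 at 110 ; need 14 more.
S19 (120): use full 8 ; 6 m² to go.
S1 at 140: take 6 of its 20 ; requirement met.
Cost = 24×25 + 9×50 + 18×90 + 4×110 + 8×120 + 6×140 = 4910.

4910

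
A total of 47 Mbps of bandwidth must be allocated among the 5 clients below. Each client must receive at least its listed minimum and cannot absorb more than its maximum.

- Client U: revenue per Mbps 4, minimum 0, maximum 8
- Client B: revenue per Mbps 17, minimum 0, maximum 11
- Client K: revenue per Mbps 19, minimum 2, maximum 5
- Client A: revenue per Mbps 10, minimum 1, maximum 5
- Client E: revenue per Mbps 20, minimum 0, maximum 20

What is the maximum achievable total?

756

Meeting every minimum uses 0+0+2+1+0 = 3 Mbps, leaving 44.
Highest revenue per Mbps first: Client E 20 > Client K 19 > Client B 17 > Client A 10 > Client U 4.
Client E takes 20 more to reach its cap of 20 → 24 left.
Client K: +3 to 5 (cap) → 21 left.
Give Client B 11 more to hit its cap of 11 → 10 left.
Client A: +4 to 5 (cap) → 6 left.
Client U: +6 (room for 8) → 6. Pool exhausted.
Total = 4×6 + 17×11 + 19×5 + 10×5 + 20×20 = 756.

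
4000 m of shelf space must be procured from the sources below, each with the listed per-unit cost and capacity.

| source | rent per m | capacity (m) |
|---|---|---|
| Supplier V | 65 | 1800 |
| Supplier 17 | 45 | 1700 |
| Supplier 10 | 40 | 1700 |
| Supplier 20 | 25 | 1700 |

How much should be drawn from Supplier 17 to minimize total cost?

Cheapest first:
Supplier 20 at 25: take all 1700 m ; 2300 still needed.
Supplier 10 at 40: take all 1700 m ; 600 still needed.
Take 600 from Supplier 17 at 45 to finish.
Supplier V: unused.

600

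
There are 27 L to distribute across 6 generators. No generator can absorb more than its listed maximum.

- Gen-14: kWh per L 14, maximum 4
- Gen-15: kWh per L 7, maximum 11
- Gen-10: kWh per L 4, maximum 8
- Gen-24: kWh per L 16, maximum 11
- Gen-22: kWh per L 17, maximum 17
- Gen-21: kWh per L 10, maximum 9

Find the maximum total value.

449

Rank by kWh per L: Gen-22 17 > Gen-24 16 > Gen-14 14 > Gen-21 10 > Gen-15 7 > Gen-10 4.
Give Gen-22 17 to hit its cap of 17 → 10 left.
Gen-24 has room for 11 but only 10 remain, so it gets 10.
Total = 16×10 + 17×17 = 449.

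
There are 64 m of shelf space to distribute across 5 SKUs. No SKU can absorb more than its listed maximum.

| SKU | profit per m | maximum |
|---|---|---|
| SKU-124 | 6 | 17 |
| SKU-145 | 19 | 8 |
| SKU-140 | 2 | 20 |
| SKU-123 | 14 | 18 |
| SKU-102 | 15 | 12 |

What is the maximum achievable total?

704

Highest profit per m first: SKU-145 19 > SKU-102 15 > SKU-123 14 > SKU-124 6 > SKU-140 2.
SKU-145: +8 to 8 (cap) ; 56 left.
SKU-102: +12 to 12 (cap) ; 44 left.
SKU-123 takes 18 to reach its cap of 18 ; 26 left.
SKU-124 takes 17 to reach its cap of 17 ; 9 left.
Only 9 left; SKU-140 takes them to reach 9.
Total = 6×17 + 19×8 + 2×9 + 14×18 + 15×12 = 704.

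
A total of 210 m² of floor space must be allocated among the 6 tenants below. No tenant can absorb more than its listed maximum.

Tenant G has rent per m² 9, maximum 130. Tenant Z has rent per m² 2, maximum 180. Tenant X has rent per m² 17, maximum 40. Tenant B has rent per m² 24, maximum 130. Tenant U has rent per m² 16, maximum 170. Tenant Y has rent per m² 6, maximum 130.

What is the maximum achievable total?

Highest rent per m² first: Tenant B 24 > Tenant X 17 > Tenant U 16 > Tenant G 9 > Tenant Y 6 > Tenant Z 2.
Tenant B takes 130 to reach its cap of 130 → 80 left.
Tenant X: +40 to 40 (cap) → 40 left.
Tenant U has room for 170 but only 40 remain, so it gets 40.
Total = 17×40 + 24×130 + 16×40 = 4440.

4440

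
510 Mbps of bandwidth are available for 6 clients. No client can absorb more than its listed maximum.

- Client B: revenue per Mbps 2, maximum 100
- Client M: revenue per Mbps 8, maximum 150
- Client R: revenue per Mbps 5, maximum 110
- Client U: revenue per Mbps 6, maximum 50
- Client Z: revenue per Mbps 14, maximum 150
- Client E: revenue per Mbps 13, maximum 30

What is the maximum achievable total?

4580

Rank by revenue per Mbps: Client Z 14 > Client E 13 > Client M 8 > Client U 6 > Client R 5 > Client B 2.
Client Z takes 150 to reach its cap of 150 → 360 left.
Client E takes 30 to reach its cap of 30 → 330 left.
Give Client M 150 to hit its cap of 150 → 180 left.
Client U: +50 to 50 (cap) → 130 left.
Give Client R 110 to hit its cap of 110 → 20 left.
Client B: +20 (room for 100) → 20. Pool exhausted.
Total = 2×20 + 8×150 + 5×110 + 6×50 + 14×150 + 13×30 = 4580.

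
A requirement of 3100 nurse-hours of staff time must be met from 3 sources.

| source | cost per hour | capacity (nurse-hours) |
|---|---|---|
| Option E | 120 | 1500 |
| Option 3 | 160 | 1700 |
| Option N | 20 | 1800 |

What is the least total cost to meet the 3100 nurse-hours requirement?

Use sources in increasing cost order.
Take 1800 from Option N at 20 → need 1300 more.
Take 1300 from Option E at 120 to finish.
Option 3: unused.
Cost = 1800×20 + 1300×120 = 192000.

192000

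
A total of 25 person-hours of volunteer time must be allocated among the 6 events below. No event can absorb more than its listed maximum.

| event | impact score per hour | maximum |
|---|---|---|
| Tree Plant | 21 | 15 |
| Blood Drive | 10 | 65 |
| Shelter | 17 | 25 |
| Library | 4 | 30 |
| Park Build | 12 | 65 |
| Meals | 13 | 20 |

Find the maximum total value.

Order the events by impact score per hour: Tree Plant 21 > Shelter 17 > Meals 13 > Park Build 12 > Blood Drive 10 > Library 4.
Give Tree Plant 15 to hit its cap of 15 → 10 left.
Only 10 left; Shelter takes them to reach 10.
Total = 21×15 + 17×10 = 485.

485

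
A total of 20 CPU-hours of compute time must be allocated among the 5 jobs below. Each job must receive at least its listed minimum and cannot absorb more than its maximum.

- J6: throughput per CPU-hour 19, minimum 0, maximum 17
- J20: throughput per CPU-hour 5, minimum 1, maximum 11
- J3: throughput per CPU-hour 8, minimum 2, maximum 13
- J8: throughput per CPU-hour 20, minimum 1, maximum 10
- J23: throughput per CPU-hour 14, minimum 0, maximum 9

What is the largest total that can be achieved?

354

Meeting every minimum uses 0+1+2+1+0 = 4 CPU-hours, leaving 16.
Order the jobs by throughput per CPU-hour: J8 20 > J6 19 > J23 14 > J3 8 > J20 5.
J8 takes 9 more to reach its cap of 10 ; 7 left.
J6 has room for 17 more but only 7 remain, so it gets 7.
Total = 19×7 + 5×1 + 8×2 + 20×10 = 354.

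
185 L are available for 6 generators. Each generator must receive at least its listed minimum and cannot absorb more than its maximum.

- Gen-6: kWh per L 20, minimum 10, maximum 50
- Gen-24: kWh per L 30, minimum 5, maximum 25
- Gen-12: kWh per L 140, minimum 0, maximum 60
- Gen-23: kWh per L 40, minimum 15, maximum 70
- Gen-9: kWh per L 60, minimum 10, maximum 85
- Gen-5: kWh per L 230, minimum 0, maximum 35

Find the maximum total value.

Meeting every minimum uses 10+5+0+15+10+0 = 40 L, leaving 145.
Rank by kWh per L: Gen-5 230 > Gen-12 140 > Gen-9 60 > Gen-23 40 > Gen-24 30 > Gen-6 20.
Gen-5: +35 to 35 (cap) → 110 left.
Gen-12: +60 to 60 (cap) → 50 left.
Gen-9 has room for 75 more but only 50 remain, so it gets 60.
Total = 20×10 + 30×5 + 140×60 + 40×15 + 60×60 + 230×35 = 21000.

21000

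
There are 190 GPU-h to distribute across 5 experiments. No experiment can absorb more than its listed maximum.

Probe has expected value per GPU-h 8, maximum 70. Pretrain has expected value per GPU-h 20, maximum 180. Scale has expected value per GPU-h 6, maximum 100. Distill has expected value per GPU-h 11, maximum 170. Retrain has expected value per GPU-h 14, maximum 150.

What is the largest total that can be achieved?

3740

Highest expected value per GPU-h first: Pretrain 20 > Retrain 14 > Distill 11 > Probe 8 > Scale 6.
Give Pretrain 180 to hit its cap of 180 → 10 left.
Retrain has room for 150 but only 10 remain, so it gets 10.
Total = 20×180 + 14×10 = 3740.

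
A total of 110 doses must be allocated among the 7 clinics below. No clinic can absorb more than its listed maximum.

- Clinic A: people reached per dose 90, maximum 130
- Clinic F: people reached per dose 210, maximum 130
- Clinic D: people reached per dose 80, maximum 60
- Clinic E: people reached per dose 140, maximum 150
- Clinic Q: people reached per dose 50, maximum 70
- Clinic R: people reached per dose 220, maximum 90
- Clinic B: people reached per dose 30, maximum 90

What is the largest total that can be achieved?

Order the clinics by people reached per dose: Clinic R 220 > Clinic F 210 > Clinic E 140 > Clinic A 90 > Clinic D 80 > Clinic Q 50 > Clinic B 30.
Give Clinic R 90 to hit its cap of 90 → 20 left.
Clinic F has room for 130 but only 20 remain, so it gets 20.
Total = 210×20 + 220×90 = 24000.

24000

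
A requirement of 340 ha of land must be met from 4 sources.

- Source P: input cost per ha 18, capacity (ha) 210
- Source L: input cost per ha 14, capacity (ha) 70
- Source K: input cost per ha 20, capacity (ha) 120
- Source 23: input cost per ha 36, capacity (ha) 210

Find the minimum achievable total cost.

Cheapest first:
Take 70 from Source L at 14 ; need 270 more.
Source P at 18: take all 210 ha ; 60 still needed.
Take 60 from Source K at 20 to finish.
Source 23: unused.
Cost = 70×14 + 210×18 + 60×20 = 5960.

5960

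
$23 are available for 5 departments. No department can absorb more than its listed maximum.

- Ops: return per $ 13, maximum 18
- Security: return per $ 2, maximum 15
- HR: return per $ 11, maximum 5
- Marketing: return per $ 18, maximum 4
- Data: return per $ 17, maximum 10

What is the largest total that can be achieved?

359

Highest return per $ first: Marketing 18 > Data 17 > Ops 13 > HR 11 > Security 2.
Give Marketing 4 to hit its cap of 4 — 19 left.
Give Data 10 to hit its cap of 10 — 9 left.
Only 9 left; Ops takes them to reach 9.
Total = 13×9 + 18×4 + 17×10 = 359.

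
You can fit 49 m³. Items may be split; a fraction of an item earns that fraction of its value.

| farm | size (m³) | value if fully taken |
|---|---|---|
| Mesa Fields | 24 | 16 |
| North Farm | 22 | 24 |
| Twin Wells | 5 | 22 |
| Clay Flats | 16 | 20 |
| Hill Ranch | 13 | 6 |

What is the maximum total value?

Best value per unit of size first: Twin Wells 22/5≈4.4, Clay Flats 20/16≈1.25, North Farm 24/22≈1.09, Mesa Fields 16/24≈0.667, Hill Ranch 6/13≈0.462.
All 5 m³ of Twin Wells fit (value 22) → 44 remain.
Take all of Clay Flats (16 m³, value 20) → 28 m³ left.
All 22 m³ of North Farm fit (value 24) → 6 remain.
Only 6 m³ remain; take 6/24 of Mesa Fields for value 16×6/24 = 4.
Total value = 70.

70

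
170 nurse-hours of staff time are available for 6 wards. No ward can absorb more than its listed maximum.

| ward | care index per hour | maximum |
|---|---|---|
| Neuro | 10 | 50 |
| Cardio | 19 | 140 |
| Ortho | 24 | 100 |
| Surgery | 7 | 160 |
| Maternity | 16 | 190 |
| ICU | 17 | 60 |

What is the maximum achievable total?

3730

Order the wards by care index per hour: Ortho 24 > Cardio 19 > ICU 17 > Maternity 16 > Neuro 10 > Surgery 7.
Give Ortho 100 to hit its cap of 100 ; 70 left.
Only 70 left; Cardio takes them to reach 70.
Total = 19×70 + 24×100 = 3730.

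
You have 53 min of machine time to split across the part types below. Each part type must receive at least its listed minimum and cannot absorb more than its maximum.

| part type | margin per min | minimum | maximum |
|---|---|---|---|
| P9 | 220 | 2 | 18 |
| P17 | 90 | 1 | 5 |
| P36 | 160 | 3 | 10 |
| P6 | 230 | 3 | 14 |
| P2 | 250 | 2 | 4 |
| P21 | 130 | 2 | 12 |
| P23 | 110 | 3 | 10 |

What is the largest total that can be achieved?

10590

Meeting every minimum uses 2+1+3+3+2+2+3 = 16 min, leaving 37.
Highest margin per min first: P2 250 > P6 230 > P9 220 > P36 160 > P21 130 > P23 110 > P17 90.
P2 takes 2 more to reach its cap of 4 ; 35 left.
P6: +11 to 14 (cap) ; 24 left.
Give P9 16 more to hit its cap of 18 ; 8 left.
Give P36 7 more to hit its cap of 10 ; 1 left.
P21 has room for 10 more but only 1 remain, so it gets 3.
Total = 220×18 + 90×1 + 160×10 + 230×14 + 250×4 + 130×3 + 110×3 = 10590.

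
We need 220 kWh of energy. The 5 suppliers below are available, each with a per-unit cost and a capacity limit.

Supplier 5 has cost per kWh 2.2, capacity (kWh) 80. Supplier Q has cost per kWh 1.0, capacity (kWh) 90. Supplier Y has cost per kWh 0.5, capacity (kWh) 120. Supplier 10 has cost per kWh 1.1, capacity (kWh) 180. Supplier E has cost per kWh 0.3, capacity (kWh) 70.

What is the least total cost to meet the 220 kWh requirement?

111

Cheapest first:
Supplier E at 0.3: take all 70 kWh ; 150 still needed.
Take 120 from Supplier Y at 0.5 ; need 30 more.
Supplier Q (1.0): take the remaining 30 ; done.
Supplier 10, Supplier 5: unused.
Cost = 70×0.3 + 120×0.5 + 30×1.0 = 111.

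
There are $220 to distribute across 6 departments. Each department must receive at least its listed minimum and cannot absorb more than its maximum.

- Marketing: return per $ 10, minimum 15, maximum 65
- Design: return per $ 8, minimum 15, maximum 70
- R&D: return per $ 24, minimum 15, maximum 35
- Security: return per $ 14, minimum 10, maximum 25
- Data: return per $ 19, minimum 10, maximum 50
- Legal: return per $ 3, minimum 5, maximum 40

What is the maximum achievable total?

Meeting every minimum uses 15+15+15+10+10+5 = 70 $, leaving 150.
Rank by return per $: R&D 24 > Data 19 > Security 14 > Marketing 10 > Design 8 > Legal 3.
R&D takes 20 more to reach its cap of 35 — 130 left.
Data takes 40 more to reach its cap of 50 — 90 left.
Security: +15 to 25 (cap) — 75 left.
Give Marketing 50 more to hit its cap of 65 — 25 left.
Design: +25 (room for 55) → 40. Pool exhausted.
Total = 10×65 + 8×40 + 24×35 + 14×25 + 19×50 + 3×5 = 3125.

3125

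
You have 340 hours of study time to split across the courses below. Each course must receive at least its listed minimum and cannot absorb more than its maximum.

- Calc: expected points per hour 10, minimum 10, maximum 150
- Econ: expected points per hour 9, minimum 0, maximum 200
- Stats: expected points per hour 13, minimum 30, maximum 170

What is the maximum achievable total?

Meeting every minimum uses 10+0+30 = 40 hours, leaving 300.
Highest expected points per hour first: Stats 13 > Calc 10 > Econ 9.
Stats takes 140 more to reach its cap of 170 → 160 left.
Calc: +140 to 150 (cap) → 20 left.
Econ has room for 200 more but only 20 remain, so it gets 20.
Total = 10×150 + 9×20 + 13×170 = 3890.

3890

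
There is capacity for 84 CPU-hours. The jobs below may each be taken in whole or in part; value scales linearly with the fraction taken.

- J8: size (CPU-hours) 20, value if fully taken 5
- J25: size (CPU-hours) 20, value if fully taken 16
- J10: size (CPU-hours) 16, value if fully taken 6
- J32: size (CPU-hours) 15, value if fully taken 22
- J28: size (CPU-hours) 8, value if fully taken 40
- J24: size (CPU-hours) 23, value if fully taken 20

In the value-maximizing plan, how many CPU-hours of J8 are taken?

2

Best value per unit of size first: J28 40/8≈5, J32 22/15≈1.47, J24 20/23≈0.87, J25 16/20≈0.8, J10 6/16≈0.375, J8 5/20≈0.25.
Take all of J28 (8 CPU-hours, value 40) → 76 CPU-hours left.
J32: take in full, 15 CPU-hours for value 22 → 61 left.
J24: take in full, 23 CPU-hours for value 20 → 38 left.
Take all of J25 (20 CPU-hours, value 16) → 18 CPU-hours left.
All 16 CPU-hours of J10 fit (value 6) → 2 remain.
2 CPU-hours left: a 2/20 share of J8 gives 5×2/20 = 0.5.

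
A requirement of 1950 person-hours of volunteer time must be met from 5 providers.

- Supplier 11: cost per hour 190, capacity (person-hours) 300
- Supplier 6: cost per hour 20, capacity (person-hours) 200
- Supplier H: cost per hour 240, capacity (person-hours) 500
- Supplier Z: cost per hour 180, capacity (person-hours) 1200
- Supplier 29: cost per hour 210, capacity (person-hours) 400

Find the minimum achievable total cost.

329500

Use providers in increasing cost order.
Supplier 6 at 20: take all 200 person-hours ; 1750 still needed.
Take 1200 from Supplier Z at 180 ; need 550 more.
Take 300 from Supplier 11 at 190 ; need 250 more.
Supplier 29 (210): take the remaining 250 ; done.
Supplier H: unused.
Cost = 200×20 + 1200×180 + 300×190 + 250×210 = 329500.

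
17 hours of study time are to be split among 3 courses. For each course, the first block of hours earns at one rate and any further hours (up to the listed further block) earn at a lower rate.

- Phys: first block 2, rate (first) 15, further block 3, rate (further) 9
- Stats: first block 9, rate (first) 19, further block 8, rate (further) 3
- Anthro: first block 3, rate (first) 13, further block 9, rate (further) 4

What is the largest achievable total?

267

Order all 6 blocks by rate: Stats/first 19 > Phys/first 15 > Anthro/first 13 > Phys/second 9 > Anthro/second 4 > Stats/second 3.
Fill Stats first block (9 at 19) → 8 left.
Fill Phys first block (2 at 15) → 6 left.
Fill Anthro first block (3 at 13) → 3 left.
Phys second at 9: fill all 3 → 0 left.
Total = 19×9 + 15×2 + 13×3 + 9×3 = 267.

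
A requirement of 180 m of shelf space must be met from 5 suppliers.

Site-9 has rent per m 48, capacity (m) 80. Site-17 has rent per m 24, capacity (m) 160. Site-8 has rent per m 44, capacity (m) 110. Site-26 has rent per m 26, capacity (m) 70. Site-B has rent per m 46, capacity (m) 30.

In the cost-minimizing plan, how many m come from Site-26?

20

Fill from the cheapest supplier first.
Site-17 (24): use full 160 → 20 m to go.
Site-26 (26): take the remaining 20 → done.
Site-8, Site-B, Site-9: unused.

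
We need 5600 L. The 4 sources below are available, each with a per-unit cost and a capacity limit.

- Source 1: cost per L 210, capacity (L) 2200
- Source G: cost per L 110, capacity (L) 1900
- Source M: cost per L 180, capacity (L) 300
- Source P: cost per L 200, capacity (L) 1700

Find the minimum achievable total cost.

Use sources in increasing cost order.
Source G at 110: take all 1900 L → 3700 still needed.
Take 300 from Source M at 180 → need 3400 more.
Take 1700 from Source P at 200 → need 1700 more.
Source 1 (210): take the remaining 1700 → done.
Cost = 1900×110 + 300×180 + 1700×200 + 1700×210 = 960000.

960000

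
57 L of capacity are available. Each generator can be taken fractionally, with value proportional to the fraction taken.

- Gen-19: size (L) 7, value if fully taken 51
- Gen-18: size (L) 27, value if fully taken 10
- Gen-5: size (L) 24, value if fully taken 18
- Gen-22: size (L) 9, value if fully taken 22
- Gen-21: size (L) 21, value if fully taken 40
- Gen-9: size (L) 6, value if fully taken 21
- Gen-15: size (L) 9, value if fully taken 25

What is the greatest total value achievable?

162.75

Rank by value-to-size ratio: Gen-19 51/7≈7.29, Gen-9 21/6≈3.5, Gen-15 25/9≈2.78, Gen-22 22/9≈2.44, Gen-21 40/21≈1.9, Gen-5 18/24≈0.75, Gen-18 10/27≈0.37.
Gen-19: take in full, 7 L for value 51 — 50 left.
Take all of Gen-9 (6 L, value 21) — 44 L left.
All 9 L of Gen-15 fit (value 25) — 35 remain.
Take all of Gen-22 (9 L, value 22) — 26 L left.
Take all of Gen-21 (21 L, value 40) — 5 L left.
Only 5 L remain; take 5/24 of Gen-5 for value 18×5/24 = 3.75.
Total value = 162.75.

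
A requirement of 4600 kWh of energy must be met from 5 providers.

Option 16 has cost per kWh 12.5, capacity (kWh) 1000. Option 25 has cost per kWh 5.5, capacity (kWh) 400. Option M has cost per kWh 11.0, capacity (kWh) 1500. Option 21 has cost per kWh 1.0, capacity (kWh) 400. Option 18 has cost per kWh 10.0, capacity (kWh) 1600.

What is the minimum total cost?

Cheapest first:
Option 21 (1.0): use full 400 — 4200 kWh to go.
Option 25 (5.5): use full 400 — 3800 kWh to go.
Option 18 at 10.0: take all 1600 kWh — 2200 still needed.
Option M at 11.0: take all 1500 kWh — 700 still needed.
Option 16 at 12.5: take 700 of its 1000 — requirement met.
Cost = 400×1.0 + 400×5.5 + 1600×10.0 + 1500×11.0 + 700×12.5 = 43850.

43850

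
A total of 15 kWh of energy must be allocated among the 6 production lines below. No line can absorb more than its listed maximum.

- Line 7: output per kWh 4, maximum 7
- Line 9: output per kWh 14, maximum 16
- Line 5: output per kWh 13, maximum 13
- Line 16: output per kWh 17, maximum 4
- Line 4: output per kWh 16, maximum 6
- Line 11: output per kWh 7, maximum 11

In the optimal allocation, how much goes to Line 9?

5

Order the production lines by output per kWh: Line 16 17 > Line 4 16 > Line 9 14 > Line 5 13 > Line 11 7 > Line 7 4.
Give Line 16 4 to hit its cap of 4 ; 11 left.
Line 4: +6 to 6 (cap) ; 5 left.
Line 9: +5 (room for 16) → 5. Pool exhausted.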